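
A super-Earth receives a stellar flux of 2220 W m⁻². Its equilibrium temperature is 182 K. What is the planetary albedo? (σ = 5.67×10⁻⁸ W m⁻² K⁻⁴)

From T_eq⁴ = S(1−A)/(4σ): 1−A = 4σT_eq⁴/S.
1−A = 4 × 5.67×10⁻⁸ × (182)⁴ / 2220 = 0.112.

A ≈ 0.89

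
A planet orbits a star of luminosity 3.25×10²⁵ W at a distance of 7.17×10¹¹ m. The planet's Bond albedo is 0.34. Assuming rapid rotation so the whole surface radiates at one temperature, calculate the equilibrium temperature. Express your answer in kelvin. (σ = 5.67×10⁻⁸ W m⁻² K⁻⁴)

T_eq ≈ 61.9 K

Flux: S = L/(4πd²) = 3.25×10²⁵/(4π×(7.17×10¹¹)²) = 5.03 W m⁻².
Energy balance: absorbed = emitted ⇒ πR²·S(1−A) = 4πR²·σT_eq⁴, so T_eq⁴ = S(1−A)/(4σ).
T_eq = [5.03 × 0.66 / (4 × 5.67×10⁻⁸)]^(1/4) = (1.46×10⁷)^(1/4) = 61.9 K.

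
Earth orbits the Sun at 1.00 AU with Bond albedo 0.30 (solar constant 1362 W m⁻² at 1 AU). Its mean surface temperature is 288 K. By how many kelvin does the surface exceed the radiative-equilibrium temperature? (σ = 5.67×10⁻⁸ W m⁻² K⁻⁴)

ΔT ≈ 33.4 K

S = 1362/1.00² = 1362 W m⁻².
T_eq = [S(1−A)/(4σ)]^(1/4) = [1362×0.70/(4×5.67×10⁻⁸)]^(1/4) = 254.6 K.
ΔT = T_surf − T_eq = 288 − 254.6.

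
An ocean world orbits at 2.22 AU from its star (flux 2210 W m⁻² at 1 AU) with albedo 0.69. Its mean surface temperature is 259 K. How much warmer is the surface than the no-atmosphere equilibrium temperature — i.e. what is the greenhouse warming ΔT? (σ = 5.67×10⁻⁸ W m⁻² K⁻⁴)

S = 2210/2.22² = 448.4 W m⁻².
T_eq = [S(1−A)/(4σ)]^(1/4) = [448.4×0.31/(4×5.67×10⁻⁸)]^(1/4) = 157.3 K.
ΔT = T_surf − T_eq = 259 − 157.3.

ΔT ≈ 101.7 K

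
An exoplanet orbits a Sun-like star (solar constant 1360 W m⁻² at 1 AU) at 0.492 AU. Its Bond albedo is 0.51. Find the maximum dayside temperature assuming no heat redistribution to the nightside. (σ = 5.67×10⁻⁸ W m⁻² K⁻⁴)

T_ss ≈ 469 K

Flux at 0.492 AU: S = 1360/0.492² = 5620 W m⁻².
With no redistribution each surface element balances locally: S(1−A) = σT⁴.
T = [5620 × 0.49 / 5.67×10⁻⁸]^(1/4) = (4.86×10¹⁰)^(1/4) = 469 K.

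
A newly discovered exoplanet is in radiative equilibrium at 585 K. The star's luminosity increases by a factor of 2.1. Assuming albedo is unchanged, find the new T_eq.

T_eq ≈ 704 K

T_eq ∝ L^(1/4) · d^(−1/2).
T′ = 585 × 2.1^(1/4) = 704 K.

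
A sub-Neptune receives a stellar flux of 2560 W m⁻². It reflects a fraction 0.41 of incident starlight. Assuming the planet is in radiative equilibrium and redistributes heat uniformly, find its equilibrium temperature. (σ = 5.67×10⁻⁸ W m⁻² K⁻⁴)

Energy balance: absorbed = emitted ⇒ πR²·S(1−A) = 4πR²·σT_eq⁴, so T_eq⁴ = S(1−A)/(4σ).
T_eq = [2560 × 0.59 / (4 × 5.67×10⁻⁸)]^(1/4) = (6.66×10⁹)^(1/4) = 286 K.

T_eq ≈ 286 K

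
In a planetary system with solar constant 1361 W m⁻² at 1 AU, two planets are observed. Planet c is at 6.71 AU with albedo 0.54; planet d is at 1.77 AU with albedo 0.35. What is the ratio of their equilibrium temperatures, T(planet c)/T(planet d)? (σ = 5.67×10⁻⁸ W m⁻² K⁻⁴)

T_eq = [S₀(1−A)/(4σd²)]^(1/4), so T ∝ (1−A)^(1/4) / √d.
T₁ = [1361×0.46/(4×5.67×10⁻⁸×6.71²)]^(1/4) = 88.49 K.
T₂ = [1361×0.65/(4×5.67×10⁻⁸×1.77²)]^(1/4) = 187.84 K.

T₁/T₂ ≈ 0.471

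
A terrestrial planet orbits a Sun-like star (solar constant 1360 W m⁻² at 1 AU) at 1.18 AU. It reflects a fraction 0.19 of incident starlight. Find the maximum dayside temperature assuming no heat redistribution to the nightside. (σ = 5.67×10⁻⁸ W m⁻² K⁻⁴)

Flux at 1.18 AU: S = 1360/1.18² = 977 W m⁻².
With no redistribution each surface element balances locally: S(1−A) = σT⁴.
T = [977 × 0.81 / 5.67×10⁻⁸]^(1/4) = (1.40×10¹⁰)^(1/4) = 344 K.

T_ss ≈ 344 K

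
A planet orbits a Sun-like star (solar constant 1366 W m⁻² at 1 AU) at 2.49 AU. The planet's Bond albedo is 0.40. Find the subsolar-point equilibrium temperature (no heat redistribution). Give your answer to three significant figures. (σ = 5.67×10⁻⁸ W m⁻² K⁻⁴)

T_ss ≈ 220 K

Flux at 2.49 AU: S = 1366/2.49² = 220 W m⁻².
At the subsolar point the surface absorbs S(1−A) and emits σT⁴ per unit area — no factor of 4, since only the local patch is in balance.
T = [220 × 0.60 / 5.67×10⁻⁸]^(1/4) = (2.33×10⁹)^(1/4) = 220 K.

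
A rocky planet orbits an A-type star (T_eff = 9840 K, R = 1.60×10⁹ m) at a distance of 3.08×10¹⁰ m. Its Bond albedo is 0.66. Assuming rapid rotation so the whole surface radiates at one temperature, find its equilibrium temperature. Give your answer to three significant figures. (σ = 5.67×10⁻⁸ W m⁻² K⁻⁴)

T_eq ≈ 1210 K

L = 4πR_⋆²σT_⋆⁴ = 4π(1.60×10⁹)² × 5.67×10⁻⁸ × (9840)⁴ = 1.71×10²⁸ W.
S = L/(4πd²) = 1.43×10⁶ W m⁻².
Energy balance: absorbed = emitted ⇒ πR²·S(1−A) = 4πR²·σT_eq⁴, so T_eq⁴ = S(1−A)/(4σ).
T_eq = [1.43×10⁶ × 0.34 / (4 × 5.67×10⁻⁸)]^(1/4) = (2.15×10¹²)^(1/4) = 1210 K.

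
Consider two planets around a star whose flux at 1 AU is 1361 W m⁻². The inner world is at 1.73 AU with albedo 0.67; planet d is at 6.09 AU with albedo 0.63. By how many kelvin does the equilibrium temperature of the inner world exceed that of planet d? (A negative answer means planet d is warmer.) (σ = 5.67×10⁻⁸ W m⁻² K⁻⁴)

T_eq = [S₀(1−A)/(4σd²)]^(1/4), so T ∝ (1−A)^(1/4) / √d.
T₁ = [1361×0.33/(4×5.67×10⁻⁸×1.73²)]^(1/4) = 160.38 K.
T₂ = [1361×0.37/(4×5.67×10⁻⁸×6.09²)]^(1/4) = 87.96 K.

ΔT ≈ 72.4 K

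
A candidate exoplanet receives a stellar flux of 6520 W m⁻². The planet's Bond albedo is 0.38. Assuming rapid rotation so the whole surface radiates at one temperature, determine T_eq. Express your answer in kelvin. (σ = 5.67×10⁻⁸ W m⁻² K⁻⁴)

T_eq ≈ 365 K

Energy balance: absorbed = emitted ⇒ πR²·S(1−A) = 4πR²·σT_eq⁴, so T_eq⁴ = S(1−A)/(4σ).
T_eq = [6520 × 0.62 / (4 × 5.67×10⁻⁸)]^(1/4) = (1.78×10¹⁰)^(1/4) = 365 K.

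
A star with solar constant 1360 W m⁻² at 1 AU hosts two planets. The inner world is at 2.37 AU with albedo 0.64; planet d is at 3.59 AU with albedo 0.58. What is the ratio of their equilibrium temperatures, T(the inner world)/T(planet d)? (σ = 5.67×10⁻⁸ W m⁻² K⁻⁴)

T₁/T₂ ≈ 1.184

T_eq = [S₀(1−A)/(4σd²)]^(1/4), so T ∝ (1−A)^(1/4) / √d.
T₁ = [1360×0.36/(4×5.67×10⁻⁸×2.37²)]^(1/4) = 140.02 K.
T₂ = [1360×0.42/(4×5.67×10⁻⁸×3.59²)]^(1/4) = 118.23 K.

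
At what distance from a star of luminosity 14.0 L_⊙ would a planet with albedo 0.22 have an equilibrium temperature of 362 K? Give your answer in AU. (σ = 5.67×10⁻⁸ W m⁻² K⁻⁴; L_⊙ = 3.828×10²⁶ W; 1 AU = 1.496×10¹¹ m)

d ≈ 1.95 AU

L = 14.0 × 3.828×10²⁶ = 5.36×10²⁷ W.
From T_eq⁴ = L(1−A)/(16πσd²): d = √[L(1−A)/(16πσT_eq⁴)].
d = √[5.36×10²⁷ × 0.78 / (16π × 5.67×10⁻⁸ × (362)⁴)] = 2.92×10¹¹ m = 1.95 AU.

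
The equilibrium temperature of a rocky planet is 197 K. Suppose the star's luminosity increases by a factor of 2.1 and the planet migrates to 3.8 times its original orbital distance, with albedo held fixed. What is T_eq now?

T_eq ∝ L^(1/4) · d^(−1/2).
T′ = 197 × 2.1^(1/4) / 3.8^(1/2) = 122 K.

T_eq ≈ 122 K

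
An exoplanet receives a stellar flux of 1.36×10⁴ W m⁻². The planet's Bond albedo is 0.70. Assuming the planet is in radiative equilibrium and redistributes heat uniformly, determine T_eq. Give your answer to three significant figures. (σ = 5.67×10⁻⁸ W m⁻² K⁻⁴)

Energy balance: absorbed = emitted ⇒ πR²·S(1−A) = 4πR²·σT_eq⁴, so T_eq⁴ = S(1−A)/(4σ).
T_eq = [1.36×10⁴ × 0.30 / (4 × 5.67×10⁻⁸)]^(1/4) = (1.80×10¹⁰)^(1/4) = 366 K.

T_eq ≈ 366 K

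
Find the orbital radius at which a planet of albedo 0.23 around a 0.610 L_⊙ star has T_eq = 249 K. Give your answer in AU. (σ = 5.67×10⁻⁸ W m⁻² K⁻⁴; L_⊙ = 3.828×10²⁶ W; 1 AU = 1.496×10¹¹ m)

L = 0.610 × 3.828×10²⁶ = 2.34×10²⁶ W.
From T_eq⁴ = L(1−A)/(16πσd²): d = √[L(1−A)/(16πσT_eq⁴)].
d = √[2.34×10²⁶ × 0.77 / (16π × 5.67×10⁻⁸ × (249)⁴)] = 1.28×10¹¹ m = 0.856 AU.

d ≈ 0.856 AU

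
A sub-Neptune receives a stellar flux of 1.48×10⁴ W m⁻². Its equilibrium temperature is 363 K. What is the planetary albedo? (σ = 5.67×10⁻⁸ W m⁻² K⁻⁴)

A ≈ 0.73

From T_eq⁴ = S(1−A)/(4σ): 1−A = 4σT_eq⁴/S.
1−A = 4 × 5.67×10⁻⁸ × (363)⁴ / 1.48×10⁴ = 0.266.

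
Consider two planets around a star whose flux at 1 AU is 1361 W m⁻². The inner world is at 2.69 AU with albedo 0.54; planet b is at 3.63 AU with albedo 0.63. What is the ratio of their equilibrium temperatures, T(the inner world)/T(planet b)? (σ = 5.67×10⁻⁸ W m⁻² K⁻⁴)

T₁/T₂ ≈ 1.227

T_eq = [S₀(1−A)/(4σd²)]^(1/4), so T ∝ (1−A)^(1/4) / √d.
T₁ = [1361×0.46/(4×5.67×10⁻⁸×2.69²)]^(1/4) = 139.75 K.
T₂ = [1361×0.37/(4×5.67×10⁻⁸×3.63²)]^(1/4) = 113.93 K.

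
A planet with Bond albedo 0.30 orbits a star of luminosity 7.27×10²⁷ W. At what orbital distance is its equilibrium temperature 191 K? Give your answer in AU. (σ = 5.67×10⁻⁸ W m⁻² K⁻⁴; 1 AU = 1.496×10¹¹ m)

From T_eq⁴ = L(1−A)/(16πσd²): d = √[L(1−A)/(16πσT_eq⁴)].
d = √[7.27×10²⁷ × 0.70 / (16π × 5.67×10⁻⁸ × (191)⁴)] = 1.16×10¹² m = 7.74 AU.

d ≈ 7.74 AU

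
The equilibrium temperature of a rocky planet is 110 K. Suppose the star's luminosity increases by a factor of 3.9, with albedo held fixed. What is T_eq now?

T_eq ≈ 155 K

T_eq ∝ L^(1/4) · d^(−1/2).
T′ = 110 × 3.9^(1/4) = 155 K.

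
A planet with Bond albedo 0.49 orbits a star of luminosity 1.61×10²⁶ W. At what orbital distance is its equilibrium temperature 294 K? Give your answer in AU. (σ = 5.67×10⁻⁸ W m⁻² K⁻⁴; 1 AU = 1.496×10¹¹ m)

From T_eq⁴ = L(1−A)/(16πσd²): d = √[L(1−A)/(16πσT_eq⁴)].
d = √[1.61×10²⁶ × 0.51 / (16π × 5.67×10⁻⁸ × (294)⁴)] = 6.21×10¹⁰ m = 0.415 AU.

d ≈ 0.415 AU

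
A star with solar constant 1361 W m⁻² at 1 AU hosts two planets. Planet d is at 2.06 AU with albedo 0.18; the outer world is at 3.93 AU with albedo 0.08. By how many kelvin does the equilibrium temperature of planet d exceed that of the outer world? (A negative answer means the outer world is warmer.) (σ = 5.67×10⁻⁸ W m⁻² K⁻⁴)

ΔT ≈ 47.0 K

T_eq = [S₀(1−A)/(4σd²)]^(1/4), so T ∝ (1−A)^(1/4) / √d.
T₁ = [1361×0.82/(4×5.67×10⁻⁸×2.06²)]^(1/4) = 184.53 K.
T₂ = [1361×0.92/(4×5.67×10⁻⁸×3.93²)]^(1/4) = 137.50 K.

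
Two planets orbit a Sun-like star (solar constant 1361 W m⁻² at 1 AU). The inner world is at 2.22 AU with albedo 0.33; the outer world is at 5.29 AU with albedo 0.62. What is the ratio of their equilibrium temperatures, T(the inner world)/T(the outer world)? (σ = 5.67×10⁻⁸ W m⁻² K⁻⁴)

T_eq = [S₀(1−A)/(4σd²)]^(1/4), so T ∝ (1−A)^(1/4) / √d.
T₁ = [1361×0.67/(4×5.67×10⁻⁸×2.22²)]^(1/4) = 169.00 K.
T₂ = [1361×0.38/(4×5.67×10⁻⁸×5.29²)]^(1/4) = 95.01 K.

T₁/T₂ ≈ 1.779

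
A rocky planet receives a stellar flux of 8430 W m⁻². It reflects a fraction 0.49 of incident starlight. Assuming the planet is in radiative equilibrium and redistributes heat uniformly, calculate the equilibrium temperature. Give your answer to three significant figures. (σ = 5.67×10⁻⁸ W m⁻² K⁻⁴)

Energy balance: absorbed = emitted ⇒ πR²·S(1−A) = 4πR²·σT_eq⁴, so T_eq⁴ = S(1−A)/(4σ).
T_eq = [8430 × 0.51 / (4 × 5.67×10⁻⁸)]^(1/4) = (1.90×10¹⁰)^(1/4) = 371 K.

T_eq ≈ 371 K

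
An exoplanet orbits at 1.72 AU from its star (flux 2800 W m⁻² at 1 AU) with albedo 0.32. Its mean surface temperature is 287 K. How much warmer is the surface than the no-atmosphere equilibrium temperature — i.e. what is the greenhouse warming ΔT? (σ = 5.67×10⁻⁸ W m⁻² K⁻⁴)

S = 2800/1.72² = 946.5 W m⁻².
T_eq = [S(1−A)/(4σ)]^(1/4) = [946.5×0.68/(4×5.67×10⁻⁸)]^(1/4) = 230.8 K.
ΔT = T_surf − T_eq = 287 − 230.8.

ΔT ≈ 56.2 K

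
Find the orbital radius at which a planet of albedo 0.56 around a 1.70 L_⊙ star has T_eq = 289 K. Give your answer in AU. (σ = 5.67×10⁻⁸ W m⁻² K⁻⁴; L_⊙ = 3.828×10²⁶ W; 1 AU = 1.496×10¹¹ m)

L = 1.70 × 3.828×10²⁶ = 6.51×10²⁶ W.
From T_eq⁴ = L(1−A)/(16πσd²): d = √[L(1−A)/(16πσT_eq⁴)].
d = √[6.51×10²⁶ × 0.44 / (16π × 5.67×10⁻⁸ × (289)⁴)] = 1.20×10¹¹ m = 0.802 AU.

d ≈ 0.802 AU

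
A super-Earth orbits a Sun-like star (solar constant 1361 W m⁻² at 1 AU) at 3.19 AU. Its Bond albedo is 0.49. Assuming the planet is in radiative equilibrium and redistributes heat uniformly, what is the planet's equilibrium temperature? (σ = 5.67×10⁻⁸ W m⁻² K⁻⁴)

Flux at 3.19 AU: S = 1361/3.19² = 134 W m⁻².
Energy balance: absorbed = emitted ⇒ πR²·S(1−A) = 4πR²·σT_eq⁴, so T_eq⁴ = S(1−A)/(4σ).
T_eq = [134 × 0.51 / (4 × 5.67×10⁻⁸)]^(1/4) = (3.01×10⁸)^(1/4) = 132 K.

T_eq ≈ 132 K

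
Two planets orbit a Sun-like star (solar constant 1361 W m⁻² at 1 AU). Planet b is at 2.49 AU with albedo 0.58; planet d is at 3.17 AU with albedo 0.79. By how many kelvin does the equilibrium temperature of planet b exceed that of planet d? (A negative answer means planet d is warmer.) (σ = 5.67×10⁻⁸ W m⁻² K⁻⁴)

ΔT ≈ 36.2 K

T_eq = [S₀(1−A)/(4σd²)]^(1/4), so T ∝ (1−A)^(1/4) / √d.
T₁ = [1361×0.42/(4×5.67×10⁻⁸×2.49²)]^(1/4) = 141.99 K.
T₂ = [1361×0.21/(4×5.67×10⁻⁸×3.17²)]^(1/4) = 105.82 K.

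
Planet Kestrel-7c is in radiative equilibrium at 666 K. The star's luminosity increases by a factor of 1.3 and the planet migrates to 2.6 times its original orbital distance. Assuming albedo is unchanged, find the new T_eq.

T_eq ∝ L^(1/4) · d^(−1/2).
T′ = 666 × 1.3^(1/4) / 2.6^(1/2) = 441 K.

T_eq ≈ 441 K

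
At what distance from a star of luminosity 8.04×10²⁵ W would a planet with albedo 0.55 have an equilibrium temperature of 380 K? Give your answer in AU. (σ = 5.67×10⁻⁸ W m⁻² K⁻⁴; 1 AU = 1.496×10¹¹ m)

From T_eq⁴ = L(1−A)/(16πσd²): d = √[L(1−A)/(16πσT_eq⁴)].
d = √[8.04×10²⁵ × 0.45 / (16π × 5.67×10⁻⁸ × (380)⁴)] = 2.47×10¹⁰ m = 0.165 AU.

d ≈ 0.165 AU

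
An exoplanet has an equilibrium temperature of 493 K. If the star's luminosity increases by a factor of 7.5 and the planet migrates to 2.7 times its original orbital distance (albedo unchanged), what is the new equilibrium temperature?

T_eq ≈ 497 K

T_eq ∝ L^(1/4) · d^(−1/2).
T′ = 493 × 7.5^(1/4) / 2.7^(1/2) = 497 K.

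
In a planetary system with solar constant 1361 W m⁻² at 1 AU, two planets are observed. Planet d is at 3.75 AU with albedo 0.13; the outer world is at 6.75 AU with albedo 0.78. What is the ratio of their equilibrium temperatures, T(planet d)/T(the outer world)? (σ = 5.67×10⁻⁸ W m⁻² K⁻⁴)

T₁/T₂ ≈ 1.892

T_eq = [S₀(1−A)/(4σd²)]^(1/4), so T ∝ (1−A)^(1/4) / √d.
T₁ = [1361×0.87/(4×5.67×10⁻⁸×3.75²)]^(1/4) = 138.81 K.
T₂ = [1361×0.22/(4×5.67×10⁻⁸×6.75²)]^(1/4) = 73.37 K.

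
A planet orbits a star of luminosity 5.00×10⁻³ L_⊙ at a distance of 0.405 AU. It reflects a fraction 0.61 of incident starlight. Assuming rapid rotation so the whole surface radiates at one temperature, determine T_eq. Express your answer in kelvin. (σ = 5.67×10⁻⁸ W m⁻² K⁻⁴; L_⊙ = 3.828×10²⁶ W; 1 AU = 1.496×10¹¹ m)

T_eq ≈ 91.9 K

d = 0.405 AU = 6.06×10¹⁰ m.
L = 5.00×10⁻³ × 3.828×10²⁶ = 1.91×10²⁴ W.
Flux: S = L/(4πd²) = 1.91×10²⁴/(4π×(6.06×10¹⁰)²) = 41.5 W m⁻².
Energy balance: absorbed = emitted ⇒ πR²·S(1−A) = 4πR²·σT_eq⁴, so T_eq⁴ = S(1−A)/(4σ).
T_eq = [41.5 × 0.39 / (4 × 5.67×10⁻⁸)]^(1/4) = (7.13×10⁷)^(1/4) = 91.9 K.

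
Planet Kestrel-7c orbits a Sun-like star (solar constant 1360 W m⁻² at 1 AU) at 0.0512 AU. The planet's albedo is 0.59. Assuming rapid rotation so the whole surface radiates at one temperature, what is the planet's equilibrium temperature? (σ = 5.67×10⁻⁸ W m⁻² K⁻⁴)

T_eq ≈ 984 K

Flux at 0.0512 AU: S = 1360/0.0512² = 5.19×10⁵ W m⁻².
Energy balance: absorbed = emitted ⇒ πR²·S(1−A) = 4πR²·σT_eq⁴, so T_eq⁴ = S(1−A)/(4σ).
T_eq = [5.19×10⁵ × 0.41 / (4 × 5.67×10⁻⁸)]^(1/4) = (9.38×10¹¹)^(1/4) = 984 K.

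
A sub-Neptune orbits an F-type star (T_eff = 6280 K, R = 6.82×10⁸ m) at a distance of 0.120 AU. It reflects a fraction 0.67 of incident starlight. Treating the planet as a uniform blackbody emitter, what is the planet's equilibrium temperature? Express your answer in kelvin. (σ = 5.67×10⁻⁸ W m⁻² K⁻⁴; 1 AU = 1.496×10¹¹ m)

T_eq ≈ 656 K

d = 0.120 AU = 1.80×10¹⁰ m.
L = 4πR_⋆²σT_⋆⁴ = 4π(6.82×10⁸)² × 5.67×10⁻⁸ × (6280)⁴ = 5.15×10²⁶ W.
S = L/(4πd²) = 1.27×10⁵ W m⁻².
Energy balance: absorbed = emitted ⇒ πR²·S(1−A) = 4πR²·σT_eq⁴, so T_eq⁴ = S(1−A)/(4σ).
T_eq = [1.27×10⁵ × 0.33 / (4 × 5.67×10⁻⁸)]^(1/4) = (1.85×10¹¹)^(1/4) = 656 K.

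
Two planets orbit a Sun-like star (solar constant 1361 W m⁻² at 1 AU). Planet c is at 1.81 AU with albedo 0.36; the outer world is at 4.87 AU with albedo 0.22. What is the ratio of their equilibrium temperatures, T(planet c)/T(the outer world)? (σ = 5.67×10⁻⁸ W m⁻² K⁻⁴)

T_eq = [S₀(1−A)/(4σd²)]^(1/4), so T ∝ (1−A)^(1/4) / √d.
T₁ = [1361×0.64/(4×5.67×10⁻⁸×1.81²)]^(1/4) = 185.04 K.
T₂ = [1361×0.78/(4×5.67×10⁻⁸×4.87²)]^(1/4) = 118.53 K.

T₁/T₂ ≈ 1.561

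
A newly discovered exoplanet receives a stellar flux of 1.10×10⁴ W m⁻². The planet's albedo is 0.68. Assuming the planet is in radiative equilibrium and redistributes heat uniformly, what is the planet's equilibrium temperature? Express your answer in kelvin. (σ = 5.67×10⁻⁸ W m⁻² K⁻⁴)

T_eq ≈ 353 K

Energy balance: absorbed = emitted ⇒ πR²·S(1−A) = 4πR²·σT_eq⁴, so T_eq⁴ = S(1−A)/(4σ).
T_eq = [1.10×10⁴ × 0.32 / (4 × 5.67×10⁻⁸)]^(1/4) = (1.55×10¹⁰)^(1/4) = 353 K.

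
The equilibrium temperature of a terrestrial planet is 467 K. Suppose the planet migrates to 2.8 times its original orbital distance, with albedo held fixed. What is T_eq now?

T_eq ∝ L^(1/4) · d^(−1/2).
T′ = 467 / 2.8^(1/2) = 279 K.

T_eq ≈ 279 K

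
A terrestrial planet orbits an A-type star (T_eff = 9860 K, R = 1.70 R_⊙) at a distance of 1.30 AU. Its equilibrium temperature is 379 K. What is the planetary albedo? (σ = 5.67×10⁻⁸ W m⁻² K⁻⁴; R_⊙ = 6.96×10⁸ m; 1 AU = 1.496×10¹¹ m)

A ≈ 0.76

R_⋆ = 1.70 × 6.96×10⁸ = 1.18×10⁹ m.
d = 1.30 AU = 1.94×10¹¹ m.
L = 4πR_⋆²σT_⋆⁴ = 4π(1.18×10⁹)² × 5.67×10⁻⁸ × (9860)⁴ = 9.43×10²⁷ W.
S = L/(4πd²) = 1.98×10⁴ W m⁻².
From T_eq⁴ = S(1−A)/(4σ): 1−A = 4σT_eq⁴/S.
1−A = 4 × 5.67×10⁻⁸ × (379)⁴ / 1.98×10⁴ = 0.236.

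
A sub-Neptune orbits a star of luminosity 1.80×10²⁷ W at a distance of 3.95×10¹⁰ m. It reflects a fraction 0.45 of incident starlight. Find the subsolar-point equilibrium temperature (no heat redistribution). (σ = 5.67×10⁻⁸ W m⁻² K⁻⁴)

Flux: S = L/(4πd²) = 1.80×10²⁷/(4π×(3.95×10¹⁰)²) = 9.18×10⁴ W m⁻².
At the subsolar point the surface absorbs S(1−A) and emits σT⁴ per unit area — no factor of 4, since only the local patch is in balance.
T = [9.18×10⁴ × 0.55 / 5.67×10⁻⁸]^(1/4) = (8.91×10¹¹)^(1/4) = 971 K.

T_ss ≈ 971 K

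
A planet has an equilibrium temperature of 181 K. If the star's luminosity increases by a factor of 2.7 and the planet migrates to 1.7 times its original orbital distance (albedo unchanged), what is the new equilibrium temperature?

T_eq ≈ 178 K

T_eq ∝ L^(1/4) · d^(−1/2).
T′ = 181 × 2.7^(1/4) / 1.7^(1/2) = 178 K.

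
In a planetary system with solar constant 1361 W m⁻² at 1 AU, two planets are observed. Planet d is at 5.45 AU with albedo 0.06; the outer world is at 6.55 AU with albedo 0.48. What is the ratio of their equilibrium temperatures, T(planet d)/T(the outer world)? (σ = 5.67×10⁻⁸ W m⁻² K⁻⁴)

T₁/T₂ ≈ 1.271

T_eq = [S₀(1−A)/(4σd²)]^(1/4), so T ∝ (1−A)^(1/4) / √d.
T₁ = [1361×0.94/(4×5.67×10⁻⁸×5.45²)]^(1/4) = 117.39 K.
T₂ = [1361×0.52/(4×5.67×10⁻⁸×6.55²)]^(1/4) = 92.35 K.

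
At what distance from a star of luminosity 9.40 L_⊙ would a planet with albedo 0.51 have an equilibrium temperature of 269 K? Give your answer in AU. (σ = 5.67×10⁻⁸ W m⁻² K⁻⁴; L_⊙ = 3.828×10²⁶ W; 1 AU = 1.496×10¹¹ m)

d ≈ 2.30 AU

L = 9.40 × 3.828×10²⁶ = 3.60×10²⁷ W.
From T_eq⁴ = L(1−A)/(16πσd²): d = √[L(1−A)/(16πσT_eq⁴)].
d = √[3.60×10²⁷ × 0.49 / (16π × 5.67×10⁻⁸ × (269)⁴)] = 3.44×10¹¹ m = 2.30 AU.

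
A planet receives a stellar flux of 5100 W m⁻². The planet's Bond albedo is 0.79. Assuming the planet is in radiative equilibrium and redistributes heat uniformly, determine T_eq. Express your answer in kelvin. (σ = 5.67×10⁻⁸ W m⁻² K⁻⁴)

T_eq ≈ 262 K

Energy balance: absorbed = emitted ⇒ πR²·S(1−A) = 4πR²·σT_eq⁴, so T_eq⁴ = S(1−A)/(4σ).
T_eq = [5100 × 0.21 / (4 × 5.67×10⁻⁸)]^(1/4) = (4.72×10⁹)^(1/4) = 262 K.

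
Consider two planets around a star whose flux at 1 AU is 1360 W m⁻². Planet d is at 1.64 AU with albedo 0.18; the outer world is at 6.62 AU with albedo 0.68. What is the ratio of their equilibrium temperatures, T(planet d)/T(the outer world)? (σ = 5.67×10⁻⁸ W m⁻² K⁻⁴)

T_eq = [S₀(1−A)/(4σd²)]^(1/4), so T ∝ (1−A)^(1/4) / √d.
T₁ = [1360×0.82/(4×5.67×10⁻⁸×1.64²)]^(1/4) = 206.78 K.
T₂ = [1360×0.32/(4×5.67×10⁻⁸×6.62²)]^(1/4) = 81.35 K.

T₁/T₂ ≈ 2.542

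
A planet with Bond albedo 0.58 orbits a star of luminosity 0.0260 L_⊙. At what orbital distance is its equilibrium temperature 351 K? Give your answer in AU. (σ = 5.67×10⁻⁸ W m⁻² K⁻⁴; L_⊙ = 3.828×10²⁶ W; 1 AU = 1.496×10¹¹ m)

L = 0.0260 × 3.828×10²⁶ = 9.95×10²⁴ W.
From T_eq⁴ = L(1−A)/(16πσd²): d = √[L(1−A)/(16πσT_eq⁴)].
d = √[9.95×10²⁴ × 0.42 / (16π × 5.67×10⁻⁸ × (351)⁴)] = 9.83×10⁹ m = 0.0657 AU.

d ≈ 0.0657 AU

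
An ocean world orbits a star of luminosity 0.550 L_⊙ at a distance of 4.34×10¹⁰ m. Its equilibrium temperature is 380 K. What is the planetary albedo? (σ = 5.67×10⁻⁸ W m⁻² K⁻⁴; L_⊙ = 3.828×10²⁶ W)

A ≈ 0.47

L = 0.550 × 3.828×10²⁶ = 2.11×10²⁶ W.
Flux: S = L/(4πd²) = 2.11×10²⁶/(4π×(4.34×10¹⁰)²) = 8890 W m⁻².
From T_eq⁴ = S(1−A)/(4σ): 1−A = 4σT_eq⁴/S.
1−A = 4 × 5.67×10⁻⁸ × (380)⁴ / 8890 = 0.532.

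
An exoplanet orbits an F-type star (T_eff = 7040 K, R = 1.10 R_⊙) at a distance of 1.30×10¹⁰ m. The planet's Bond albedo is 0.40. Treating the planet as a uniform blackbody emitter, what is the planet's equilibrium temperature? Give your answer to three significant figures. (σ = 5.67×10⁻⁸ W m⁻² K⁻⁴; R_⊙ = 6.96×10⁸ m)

R_⋆ = 1.10 × 6.96×10⁸ = 7.66×10⁸ m.
L = 4πR_⋆²σT_⋆⁴ = 4π(7.66×10⁸)² × 5.67×10⁻⁸ × (7040)⁴ = 1.03×10²⁷ W.
S = L/(4πd²) = 4.83×10⁵ W m⁻².
Energy balance: absorbed = emitted ⇒ πR²·S(1−A) = 4πR²·σT_eq⁴, so T_eq⁴ = S(1−A)/(4σ).
T_eq = [4.83×10⁵ × 0.60 / (4 × 5.67×10⁻⁸)]^(1/4) = (1.28×10¹²)^(1/4) = 1060 K.

T_eq ≈ 1060 K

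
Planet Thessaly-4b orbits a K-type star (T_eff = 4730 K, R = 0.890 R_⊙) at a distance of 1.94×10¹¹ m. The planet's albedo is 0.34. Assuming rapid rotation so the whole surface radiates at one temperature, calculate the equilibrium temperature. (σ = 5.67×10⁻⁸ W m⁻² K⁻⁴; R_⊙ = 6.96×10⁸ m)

T_eq ≈ 170 K

R_⋆ = 0.890 × 6.96×10⁸ = 6.19×10⁸ m.
L = 4πR_⋆²σT_⋆⁴ = 4π(6.19×10⁸)² × 5.67×10⁻⁸ × (4730)⁴ = 1.37×10²⁶ W.
S = L/(4πd²) = 289 W m⁻².
Energy balance: absorbed = emitted ⇒ πR²·S(1−A) = 4πR²·σT_eq⁴, so T_eq⁴ = S(1−A)/(4σ).
T_eq = [289 × 0.66 / (4 × 5.67×10⁻⁸)]^(1/4) = (8.42×10⁸)^(1/4) = 170 K.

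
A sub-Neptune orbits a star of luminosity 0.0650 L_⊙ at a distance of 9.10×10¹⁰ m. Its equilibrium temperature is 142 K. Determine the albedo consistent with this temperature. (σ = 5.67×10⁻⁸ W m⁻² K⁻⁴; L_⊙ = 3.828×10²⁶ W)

L = 0.0650 × 3.828×10²⁶ = 2.49×10²⁵ W.
Flux: S = L/(4πd²) = 2.49×10²⁵/(4π×(9.10×10¹⁰)²) = 239 W m⁻².
From T_eq⁴ = S(1−A)/(4σ): 1−A = 4σT_eq⁴/S.
1−A = 4 × 5.67×10⁻⁸ × (142)⁴ / 239 = 0.386.

A ≈ 0.61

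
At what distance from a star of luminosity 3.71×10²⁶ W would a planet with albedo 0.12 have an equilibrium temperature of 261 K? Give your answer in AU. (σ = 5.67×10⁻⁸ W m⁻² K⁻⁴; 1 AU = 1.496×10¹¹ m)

d ≈ 1.05 AU

From T_eq⁴ = L(1−A)/(16πσd²): d = √[L(1−A)/(16πσT_eq⁴)].
d = √[3.71×10²⁶ × 0.88 / (16π × 5.67×10⁻⁸ × (261)⁴)] = 1.57×10¹¹ m = 1.05 AU.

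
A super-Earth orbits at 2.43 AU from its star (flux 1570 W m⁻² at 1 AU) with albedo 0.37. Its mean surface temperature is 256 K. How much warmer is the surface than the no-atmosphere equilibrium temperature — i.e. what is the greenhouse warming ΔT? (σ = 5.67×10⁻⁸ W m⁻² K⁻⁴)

S = 1570/2.43² = 265.9 W m⁻².
T_eq = [S(1−A)/(4σ)]^(1/4) = [265.9×0.63/(4×5.67×10⁻⁸)]^(1/4) = 164.9 K.
ΔT = T_surf − T_eq = 256 − 164.9.

ΔT ≈ 91.1 K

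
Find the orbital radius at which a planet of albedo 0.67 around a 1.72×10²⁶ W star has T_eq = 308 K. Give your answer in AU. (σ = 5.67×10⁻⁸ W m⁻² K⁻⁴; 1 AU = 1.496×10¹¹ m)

From T_eq⁴ = L(1−A)/(16πσd²): d = √[L(1−A)/(16πσT_eq⁴)].
d = √[1.72×10²⁶ × 0.33 / (16π × 5.67×10⁻⁸ × (308)⁴)] = 4.70×10¹⁰ m = 0.314 AU.

d ≈ 0.314 AU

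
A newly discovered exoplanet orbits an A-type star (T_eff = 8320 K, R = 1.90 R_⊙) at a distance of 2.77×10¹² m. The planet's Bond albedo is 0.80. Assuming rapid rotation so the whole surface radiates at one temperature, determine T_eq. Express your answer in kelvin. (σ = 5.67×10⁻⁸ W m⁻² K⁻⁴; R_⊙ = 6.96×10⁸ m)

R_⋆ = 1.90 × 6.96×10⁸ = 1.32×10⁹ m.
L = 4πR_⋆²σT_⋆⁴ = 4π(1.32×10⁹)² × 5.67×10⁻⁸ × (8320)⁴ = 5.97×10²⁷ W.
S = L/(4πd²) = 61.9 W m⁻².
Energy balance: absorbed = emitted ⇒ πR²·S(1−A) = 4πR²·σT_eq⁴, so T_eq⁴ = S(1−A)/(4σ).
T_eq = [61.9 × 0.20 / (4 × 5.67×10⁻⁸)]^(1/4) = (5.46×10⁷)^(1/4) = 86.0 K.

T_eq ≈ 86.0 K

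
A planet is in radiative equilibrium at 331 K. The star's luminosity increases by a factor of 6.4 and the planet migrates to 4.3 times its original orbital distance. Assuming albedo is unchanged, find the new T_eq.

T_eq ≈ 254 K

T_eq ∝ L^(1/4) · d^(−1/2).
T′ = 331 × 6.4^(1/4) / 4.3^(1/2) = 254 K.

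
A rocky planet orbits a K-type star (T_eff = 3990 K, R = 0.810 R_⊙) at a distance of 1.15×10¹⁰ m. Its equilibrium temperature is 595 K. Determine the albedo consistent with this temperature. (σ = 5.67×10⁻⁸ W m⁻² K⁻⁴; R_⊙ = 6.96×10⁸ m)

A ≈ 0.18

R_⋆ = 0.810 × 6.96×10⁸ = 5.64×10⁸ m.
L = 4πR_⋆²σT_⋆⁴ = 4π(5.64×10⁸)² × 5.67×10⁻⁸ × (3990)⁴ = 5.74×10²⁵ W.
S = L/(4πd²) = 3.45×10⁴ W m⁻².
From T_eq⁴ = S(1−A)/(4σ): 1−A = 4σT_eq⁴/S.
1−A = 4 × 5.67×10⁻⁸ × (595)⁴ / 3.45×10⁴ = 0.823.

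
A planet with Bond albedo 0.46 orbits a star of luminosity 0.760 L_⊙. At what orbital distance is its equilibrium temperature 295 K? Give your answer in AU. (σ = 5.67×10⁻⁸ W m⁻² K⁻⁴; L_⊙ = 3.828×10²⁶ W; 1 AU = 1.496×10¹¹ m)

d ≈ 0.570 AU

L = 0.760 × 3.828×10²⁶ = 2.91×10²⁶ W.
From T_eq⁴ = L(1−A)/(16πσd²): d = √[L(1−A)/(16πσT_eq⁴)].
d = √[2.91×10²⁶ × 0.54 / (16π × 5.67×10⁻⁸ × (295)⁴)] = 8.53×10¹⁰ m = 0.570 AU.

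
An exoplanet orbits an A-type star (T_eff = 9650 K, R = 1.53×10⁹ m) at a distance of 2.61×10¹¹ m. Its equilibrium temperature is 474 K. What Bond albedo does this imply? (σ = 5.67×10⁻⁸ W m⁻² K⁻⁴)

L = 4πR_⋆²σT_⋆⁴ = 4π(1.53×10⁹)² × 5.67×10⁻⁸ × (9650)⁴ = 1.45×10²⁸ W.
S = L/(4πd²) = 1.69×10⁴ W m⁻².
From T_eq⁴ = S(1−A)/(4σ): 1−A = 4σT_eq⁴/S.
1−A = 4 × 5.67×10⁻⁸ × (474)⁴ / 1.69×10⁴ = 0.678.

A ≈ 0.32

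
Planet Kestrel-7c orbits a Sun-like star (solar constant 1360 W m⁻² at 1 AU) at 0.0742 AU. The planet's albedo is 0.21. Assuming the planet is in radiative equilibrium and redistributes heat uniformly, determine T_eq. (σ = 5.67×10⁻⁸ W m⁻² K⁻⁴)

T_eq ≈ 963 K

Flux at 0.0742 AU: S = 1360/0.0742² = 2.47×10⁵ W m⁻².
Energy balance: absorbed = emitted ⇒ πR²·S(1−A) = 4πR²·σT_eq⁴, so T_eq⁴ = S(1−A)/(4σ).
T_eq = [2.47×10⁵ × 0.79 / (4 × 5.67×10⁻⁸)]^(1/4) = (8.60×10¹¹)^(1/4) = 963 K.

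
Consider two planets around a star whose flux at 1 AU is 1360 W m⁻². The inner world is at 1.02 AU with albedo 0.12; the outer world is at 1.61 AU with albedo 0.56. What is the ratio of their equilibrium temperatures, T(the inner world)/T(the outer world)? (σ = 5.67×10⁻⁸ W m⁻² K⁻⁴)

T₁/T₂ ≈ 1.494

T_eq = [S₀(1−A)/(4σd²)]^(1/4), so T ∝ (1−A)^(1/4) / √d.
T₁ = [1360×0.88/(4×5.67×10⁻⁸×1.02²)]^(1/4) = 266.87 K.
T₂ = [1360×0.44/(4×5.67×10⁻⁸×1.61²)]^(1/4) = 178.62 K.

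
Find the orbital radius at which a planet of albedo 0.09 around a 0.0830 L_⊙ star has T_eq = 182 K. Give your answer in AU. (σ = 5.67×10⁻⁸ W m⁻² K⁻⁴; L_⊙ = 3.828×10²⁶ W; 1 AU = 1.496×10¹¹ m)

L = 0.0830 × 3.828×10²⁶ = 3.18×10²⁵ W.
From T_eq⁴ = L(1−A)/(16πσd²): d = √[L(1−A)/(16πσT_eq⁴)].
d = √[3.18×10²⁵ × 0.91 / (16π × 5.67×10⁻⁸ × (182)⁴)] = 9.62×10¹⁰ m = 0.643 AU.

d ≈ 0.643 AU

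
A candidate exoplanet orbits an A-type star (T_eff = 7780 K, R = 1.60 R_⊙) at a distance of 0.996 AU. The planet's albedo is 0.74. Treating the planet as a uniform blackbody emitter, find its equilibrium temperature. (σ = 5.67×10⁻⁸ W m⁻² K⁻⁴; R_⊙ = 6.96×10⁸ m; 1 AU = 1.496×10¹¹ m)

T_eq ≈ 340 K

R_⋆ = 1.60 × 6.96×10⁸ = 1.11×10⁹ m.
d = 0.996 AU = 1.49×10¹¹ m.
L = 4πR_⋆²σT_⋆⁴ = 4π(1.11×10⁹)² × 5.67×10⁻⁸ × (7780)⁴ = 3.24×10²⁷ W.
S = L/(4πd²) = 1.16×10⁴ W m⁻².
Energy balance: absorbed = emitted ⇒ πR²·S(1−A) = 4πR²·σT_eq⁴, so T_eq⁴ = S(1−A)/(4σ).
T_eq = [1.16×10⁴ × 0.26 / (4 × 5.67×10⁻⁸)]^(1/4) = (1.33×10¹⁰)^(1/4) = 340 K.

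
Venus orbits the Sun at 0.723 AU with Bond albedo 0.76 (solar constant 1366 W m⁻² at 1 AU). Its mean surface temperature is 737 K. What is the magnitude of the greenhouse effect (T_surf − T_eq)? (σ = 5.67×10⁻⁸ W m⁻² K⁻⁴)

S = 1366/0.723² = 2613 W m⁻².
T_eq = [S(1−A)/(4σ)]^(1/4) = [2613×0.24/(4×5.67×10⁻⁸)]^(1/4) = 229.3 K.
ΔT = T_surf − T_eq = 737 − 229.3.

ΔT ≈ 507.7 K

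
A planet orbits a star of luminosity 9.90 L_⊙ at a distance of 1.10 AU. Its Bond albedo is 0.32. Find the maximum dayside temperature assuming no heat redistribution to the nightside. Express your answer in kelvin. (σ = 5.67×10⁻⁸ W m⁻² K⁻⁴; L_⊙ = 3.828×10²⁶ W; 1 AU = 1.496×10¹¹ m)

d = 1.10 AU = 1.65×10¹¹ m.
L = 9.90 × 3.828×10²⁶ = 3.79×10²⁷ W.
Flux: S = L/(4πd²) = 3.79×10²⁷/(4π×(1.65×10¹¹)²) = 1.11×10⁴ W m⁻².
With no redistribution each surface element balances locally: S(1−A) = σT⁴.
T = [1.11×10⁴ × 0.68 / 5.67×10⁻⁸]^(1/4) = (1.34×10¹¹)^(1/4) = 605 K.

T_ss ≈ 605 K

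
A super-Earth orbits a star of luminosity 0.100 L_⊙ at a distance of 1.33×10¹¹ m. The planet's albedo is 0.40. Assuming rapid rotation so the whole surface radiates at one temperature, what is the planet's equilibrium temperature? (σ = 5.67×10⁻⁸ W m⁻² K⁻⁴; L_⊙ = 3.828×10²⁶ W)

L = 0.100 × 3.828×10²⁶ = 3.83×10²⁵ W.
Flux: S = L/(4πd²) = 3.83×10²⁵/(4π×(1.33×10¹¹)²) = 172 W m⁻².
Energy balance: absorbed = emitted ⇒ πR²·S(1−A) = 4πR²·σT_eq⁴, so T_eq⁴ = S(1−A)/(4σ).
T_eq = [172 × 0.60 / (4 × 5.67×10⁻⁸)]^(1/4) = (4.56×10⁸)^(1/4) = 146 K.

T_eq ≈ 146 K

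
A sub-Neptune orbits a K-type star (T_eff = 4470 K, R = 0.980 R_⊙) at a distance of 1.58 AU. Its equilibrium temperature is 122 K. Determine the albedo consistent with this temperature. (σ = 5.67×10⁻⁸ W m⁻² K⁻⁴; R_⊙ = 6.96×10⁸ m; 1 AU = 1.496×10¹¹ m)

R_⋆ = 0.980 × 6.96×10⁸ = 6.82×10⁸ m.
d = 1.58 AU = 2.36×10¹¹ m.
L = 4πR_⋆²σT_⋆⁴ = 4π(6.82×10⁸)² × 5.67×10⁻⁸ × (4470)⁴ = 1.32×10²⁶ W.
S = L/(4πd²) = 188 W m⁻².
From T_eq⁴ = S(1−A)/(4σ): 1−A = 4σT_eq⁴/S.
1−A = 4 × 5.67×10⁻⁸ × (122)⁴ / 188 = 0.267.

A ≈ 0.73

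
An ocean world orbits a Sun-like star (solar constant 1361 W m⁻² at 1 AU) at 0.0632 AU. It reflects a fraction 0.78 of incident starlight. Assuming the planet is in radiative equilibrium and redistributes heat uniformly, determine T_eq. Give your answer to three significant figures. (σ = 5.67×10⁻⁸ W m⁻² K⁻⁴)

T_eq ≈ 758 K

Flux at 0.0632 AU: S = 1361/0.0632² = 3.41×10⁵ W m⁻².
Energy balance: absorbed = emitted ⇒ πR²·S(1−A) = 4πR²·σT_eq⁴, so T_eq⁴ = S(1−A)/(4σ).
T_eq = [3.41×10⁵ × 0.22 / (4 × 5.67×10⁻⁸)]^(1/4) = (3.31×10¹¹)^(1/4) = 758 K.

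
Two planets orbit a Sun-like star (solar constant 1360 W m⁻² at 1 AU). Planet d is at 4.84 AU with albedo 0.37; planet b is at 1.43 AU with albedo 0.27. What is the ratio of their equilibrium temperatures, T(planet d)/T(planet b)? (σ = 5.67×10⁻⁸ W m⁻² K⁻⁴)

T₁/T₂ ≈ 0.524

T_eq = [S₀(1−A)/(4σd²)]^(1/4), so T ∝ (1−A)^(1/4) / √d.
T₁ = [1360×0.63/(4×5.67×10⁻⁸×4.84²)]^(1/4) = 112.69 K.
T₂ = [1360×0.73/(4×5.67×10⁻⁸×1.43²)]^(1/4) = 215.10 K.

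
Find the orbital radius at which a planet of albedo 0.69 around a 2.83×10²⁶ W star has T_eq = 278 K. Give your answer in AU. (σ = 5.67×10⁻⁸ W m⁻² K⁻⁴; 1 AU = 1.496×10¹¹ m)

From T_eq⁴ = L(1−A)/(16πσd²): d = √[L(1−A)/(16πσT_eq⁴)].
d = √[2.83×10²⁶ × 0.31 / (16π × 5.67×10⁻⁸ × (278)⁴)] = 7.18×10¹⁰ m = 0.480 AU.

d ≈ 0.480 AU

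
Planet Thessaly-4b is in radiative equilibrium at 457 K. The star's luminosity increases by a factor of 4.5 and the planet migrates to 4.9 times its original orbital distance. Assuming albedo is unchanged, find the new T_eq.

T_eq ∝ L^(1/4) · d^(−1/2).
T′ = 457 × 4.5^(1/4) / 4.9^(1/2) = 301 K.

T_eq ≈ 301 K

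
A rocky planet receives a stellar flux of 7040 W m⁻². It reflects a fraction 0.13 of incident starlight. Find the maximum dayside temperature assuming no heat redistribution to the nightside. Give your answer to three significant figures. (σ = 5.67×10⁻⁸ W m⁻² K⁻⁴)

T_ss ≈ 573 K

With no redistribution each surface element balances locally: S(1−A) = σT⁴.
T = [7040 × 0.87 / 5.67×10⁻⁸]^(1/4) = (1.08×10¹¹)^(1/4) = 573 K.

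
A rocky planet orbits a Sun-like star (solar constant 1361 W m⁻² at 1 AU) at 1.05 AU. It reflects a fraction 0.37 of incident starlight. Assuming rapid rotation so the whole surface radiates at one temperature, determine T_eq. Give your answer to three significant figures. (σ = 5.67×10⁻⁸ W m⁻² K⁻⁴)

T_eq ≈ 242 K

Flux at 1.05 AU: S = 1361/1.05² = 1230 W m⁻².
Energy balance: absorbed = emitted ⇒ πR²·S(1−A) = 4πR²·σT_eq⁴, so T_eq⁴ = S(1−A)/(4σ).
T_eq = [1230 × 0.63 / (4 × 5.67×10⁻⁸)]^(1/4) = (3.43×10⁹)^(1/4) = 242 K.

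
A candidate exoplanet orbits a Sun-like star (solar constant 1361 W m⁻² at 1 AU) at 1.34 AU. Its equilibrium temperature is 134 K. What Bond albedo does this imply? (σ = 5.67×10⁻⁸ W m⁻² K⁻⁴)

A ≈ 0.90

Flux at 1.34 AU: S = 1361/1.34² = 758 W m⁻².
From T_eq⁴ = S(1−A)/(4σ): 1−A = 4σT_eq⁴/S.
1−A = 4 × 5.67×10⁻⁸ × (134)⁴ / 758 = 0.096.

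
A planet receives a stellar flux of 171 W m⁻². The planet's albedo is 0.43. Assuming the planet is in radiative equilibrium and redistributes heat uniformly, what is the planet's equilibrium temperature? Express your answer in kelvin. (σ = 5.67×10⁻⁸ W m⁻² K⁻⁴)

Energy balance: absorbed = emitted ⇒ πR²·S(1−A) = 4πR²·σT_eq⁴, so T_eq⁴ = S(1−A)/(4σ).
T_eq = [171 × 0.57 / (4 × 5.67×10⁻⁸)]^(1/4) = (4.30×10⁸)^(1/4) = 144 K.

T_eq ≈ 144 K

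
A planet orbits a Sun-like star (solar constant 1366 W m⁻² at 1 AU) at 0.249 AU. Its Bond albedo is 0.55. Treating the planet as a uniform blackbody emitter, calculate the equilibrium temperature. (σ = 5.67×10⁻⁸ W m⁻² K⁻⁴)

Flux at 0.249 AU: S = 1366/0.249² = 2.20×10⁴ W m⁻².
Energy balance: absorbed = emitted ⇒ πR²·S(1−A) = 4πR²·σT_eq⁴, so T_eq⁴ = S(1−A)/(4σ).
T_eq = [2.20×10⁴ × 0.45 / (4 × 5.67×10⁻⁸)]^(1/4) = (4.37×10¹⁰)^(1/4) = 457 K.

T_eq ≈ 457 K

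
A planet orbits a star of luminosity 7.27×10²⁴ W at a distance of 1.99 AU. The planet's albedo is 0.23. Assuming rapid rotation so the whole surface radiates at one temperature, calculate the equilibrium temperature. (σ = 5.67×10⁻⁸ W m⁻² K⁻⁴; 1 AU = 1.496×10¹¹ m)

d = 1.99 AU = 2.98×10¹¹ m.
Flux: S = L/(4πd²) = 7.27×10²⁴/(4π×(2.98×10¹¹)²) = 6.53 W m⁻².
Energy balance: absorbed = emitted ⇒ πR²·S(1−A) = 4πR²·σT_eq⁴, so T_eq⁴ = S(1−A)/(4σ).
T_eq = [6.53 × 0.77 / (4 × 5.67×10⁻⁸)]^(1/4) = (2.22×10⁷)^(1/4) = 68.6 K.

T_eq ≈ 68.6 K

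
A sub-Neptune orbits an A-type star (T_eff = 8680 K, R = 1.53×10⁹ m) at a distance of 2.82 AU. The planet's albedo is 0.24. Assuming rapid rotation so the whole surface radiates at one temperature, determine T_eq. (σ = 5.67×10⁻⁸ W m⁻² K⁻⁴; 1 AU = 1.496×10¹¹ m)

T_eq ≈ 345 K

d = 2.82 AU = 4.22×10¹¹ m.
L = 4πR_⋆²σT_⋆⁴ = 4π(1.53×10⁹)² × 5.67×10⁻⁸ × (8680)⁴ = 9.47×10²⁷ W.
S = L/(4πd²) = 4230 W m⁻².
Energy balance: absorbed = emitted ⇒ πR²·S(1−A) = 4πR²·σT_eq⁴, so T_eq⁴ = S(1−A)/(4σ).
T_eq = [4230 × 0.76 / (4 × 5.67×10⁻⁸)]^(1/4) = (1.42×10¹⁰)^(1/4) = 345 K.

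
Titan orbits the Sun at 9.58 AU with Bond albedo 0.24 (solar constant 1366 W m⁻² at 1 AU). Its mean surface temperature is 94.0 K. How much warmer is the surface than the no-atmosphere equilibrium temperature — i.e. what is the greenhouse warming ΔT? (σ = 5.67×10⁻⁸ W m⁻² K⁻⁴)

ΔT ≈ 10.0 K

S = 1366/9.58² = 14.88 W m⁻².
T_eq = [S(1−A)/(4σ)]^(1/4) = [14.88×0.76/(4×5.67×10⁻⁸)]^(1/4) = 84.0 K.
ΔT = T_surf − T_eq = 94 − 84.0.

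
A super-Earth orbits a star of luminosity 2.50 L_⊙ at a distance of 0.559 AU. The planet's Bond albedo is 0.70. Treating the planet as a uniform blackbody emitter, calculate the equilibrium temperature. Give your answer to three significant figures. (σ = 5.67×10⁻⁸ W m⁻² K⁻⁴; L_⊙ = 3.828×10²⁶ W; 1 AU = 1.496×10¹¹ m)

T_eq ≈ 346 K

d = 0.559 AU = 8.36×10¹⁰ m.
L = 2.50 × 3.828×10²⁶ = 9.57×10²⁶ W.
Flux: S = L/(4πd²) = 9.57×10²⁶/(4π×(8.36×10¹⁰)²) = 1.09×10⁴ W m⁻².
Energy balance: absorbed = emitted ⇒ πR²·S(1−A) = 4πR²·σT_eq⁴, so T_eq⁴ = S(1−A)/(4σ).
T_eq = [1.09×10⁴ × 0.30 / (4 × 5.67×10⁻⁸)]^(1/4) = (1.44×10¹⁰)^(1/4) = 346 K.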